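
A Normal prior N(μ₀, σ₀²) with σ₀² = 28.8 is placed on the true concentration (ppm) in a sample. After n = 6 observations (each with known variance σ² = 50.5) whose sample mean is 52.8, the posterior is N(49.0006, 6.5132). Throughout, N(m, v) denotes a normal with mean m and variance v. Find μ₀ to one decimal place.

The posterior mean is a precision-weighted average: μ_n = (τ₀μ₀ + τ_data·x̄)/(τ₀+τ_data), with τ₀=1/σ₀² and τ_data=n/σ².
Here τ₀ = 1/28.8 = 0.034722 and τ_data = 6/50.5 = 0.118812, so τ_n = 0.153534.
Rearranging for μ₀: μ₀ = (μ_n·τ_n − τ_data·x̄)/τ₀ = (49.0006·0.153534 − 0.118812·52.8) / 0.034722 = 1.249985/0.034722 ≈ 36.0.

μ₀ = 36.0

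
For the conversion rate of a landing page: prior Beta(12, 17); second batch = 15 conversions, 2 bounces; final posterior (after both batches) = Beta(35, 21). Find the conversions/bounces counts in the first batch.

8 conversions and 2 bounces

Sequential conjugate updates are equivalent to a single update on the pooled data, so total successes = posterior α − prior α and total failures = posterior β − prior β.
Total across both batches: 35−12=23 conversions, 21−17=4 bounces.
Subtract the second batch: 23−15=8 conversions and 4−2=2 bounces.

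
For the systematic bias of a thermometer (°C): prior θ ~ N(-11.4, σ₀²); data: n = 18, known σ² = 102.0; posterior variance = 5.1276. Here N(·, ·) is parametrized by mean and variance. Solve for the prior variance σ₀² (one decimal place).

σ₀² = 53.9

Posterior precision equals prior precision plus data precision: 1/σ_n² = 1/σ₀² + n/σ².
So 1/σ₀² = 1/5.1276 − 18/102.0 = 0.195023 − 0.176471 = 0.018552.
Hence σ₀² = 1/0.018552 ≈ 53.9.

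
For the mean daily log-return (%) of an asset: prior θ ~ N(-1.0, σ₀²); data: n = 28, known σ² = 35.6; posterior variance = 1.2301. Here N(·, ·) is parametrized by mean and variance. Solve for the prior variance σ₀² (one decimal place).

For the Normal–Normal model with known σ², precisions add: τ_n = τ₀ + n/σ².
So 1/σ₀² = 1/1.2301 − 28/35.6 = 0.812942 − 0.786517 = 0.026425.
Hence σ₀² = 1/0.026425 ≈ 37.8.

σ₀² = 37.8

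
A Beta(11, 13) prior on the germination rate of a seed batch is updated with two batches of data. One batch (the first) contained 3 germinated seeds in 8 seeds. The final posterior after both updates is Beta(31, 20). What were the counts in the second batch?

Because Beta–binomial updating is additive in the counts, the combined data contributed (α_post−α_prior, β_post−β_prior) successes and failures.
Total across both batches: 31−11=20 germinated seeds, 20−13=7 non-germinating seeds.
Subtract the first batch: 20−3=17 germinated seeds and 7−5=2 non-germinating seeds.

17 germinated seeds and 2 non-germinating seeds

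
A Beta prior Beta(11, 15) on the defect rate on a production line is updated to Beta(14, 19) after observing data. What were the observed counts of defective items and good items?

A Beta(a, b) prior with s successes and f failures in binomial data gives a Beta(a+s, b+f) posterior.
Match parameters: s=14−11=3, f=19−15=4.

3 defective items and 4 good items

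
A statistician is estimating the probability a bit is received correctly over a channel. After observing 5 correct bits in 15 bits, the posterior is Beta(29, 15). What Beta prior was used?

Under Beta–binomial conjugacy the posterior parameters are (α+s, β+f).
So α = 29 − 5 = 24 and β = 15 − 10 = 5.

Beta(24, 5)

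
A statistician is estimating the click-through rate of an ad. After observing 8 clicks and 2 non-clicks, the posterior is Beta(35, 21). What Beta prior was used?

Under Beta–binomial conjugacy the posterior parameters are (a+s, b+f).
So a = 35 − 8 = 27 and b = 21 − 2 = 19.

Beta(27, 19)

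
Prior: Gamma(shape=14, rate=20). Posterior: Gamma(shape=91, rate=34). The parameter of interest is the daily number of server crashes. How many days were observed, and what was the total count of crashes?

A Gamma(α, β) prior (rate parametrization) on a Poisson rate with n observations summing to S gives posterior Gamma(α+S, β+n).
Matching: Σxᵢ = 91 − 14 = 77 and n = 34 − 20 = 14.

n = 14 days with total 77 crashes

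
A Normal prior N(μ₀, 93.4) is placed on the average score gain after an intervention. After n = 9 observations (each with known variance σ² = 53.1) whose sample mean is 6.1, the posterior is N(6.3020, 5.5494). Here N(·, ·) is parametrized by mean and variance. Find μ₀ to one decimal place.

μ₀ = 9.5

With known observation variance, the Normal–Normal posterior has precision τ_n = τ₀ + n/σ² and mean μ_n = (τ₀μ₀ + (n/σ²)x̄)/τ_n.
Here τ₀ = 1/93.4 = 0.010707 and τ_data = 9/53.1 = 0.169492, so τ_n = 0.180199.
Rearranging for μ₀: μ₀ = (μ_n·τ_n − τ_data·x̄)/τ₀ = (6.3020·0.180199 − 0.169492·6.1) / 0.010707 = 0.101713/0.010707 ≈ 9.5.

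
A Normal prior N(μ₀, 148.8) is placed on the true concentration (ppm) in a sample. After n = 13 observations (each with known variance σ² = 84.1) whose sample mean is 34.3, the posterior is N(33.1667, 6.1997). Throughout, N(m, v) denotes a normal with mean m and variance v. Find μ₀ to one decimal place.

μ₀ = 7.1

With known observation variance, the Normal–Normal posterior has precision τ_n = τ₀ + n/σ² and mean μ_n = (τ₀μ₀ + (n/σ²)x̄)/τ_n.
Here τ₀ = 1/148.8 = 0.006720 and τ_data = 13/84.1 = 0.154578, so τ_n = 0.161298.
Rearranging for μ₀: μ₀ = (μ_n·τ_n − τ_data·x̄)/τ₀ = (33.1667·0.161298 − 0.154578·34.3) / 0.006720 = 0.047697/0.006720 ≈ 7.1.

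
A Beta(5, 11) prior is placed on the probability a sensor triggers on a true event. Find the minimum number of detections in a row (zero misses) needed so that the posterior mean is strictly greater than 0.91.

After k detections and 0 misses the posterior is Beta(5+k, 11), with mean (5+k)/(5+11+k).
Set (5+k)/(16+k) > 0.91 and solve: k > (0.91·16 − 5)/(1 − 0.91) = 106.222.
The smallest integer exceeding 106.222 is 107.

k = 107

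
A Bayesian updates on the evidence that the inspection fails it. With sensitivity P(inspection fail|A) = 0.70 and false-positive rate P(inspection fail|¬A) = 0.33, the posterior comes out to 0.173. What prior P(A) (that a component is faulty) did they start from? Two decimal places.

In odds form, posterior odds = prior odds × likelihood ratio, so prior odds = posterior odds ÷ LR.
Posterior odds = 0.173/(1−0.173) = 0.2092. LR = 0.70/0.33 = 2.1212.
Prior odds = 0.2092/2.1212 = 0.0986, so P(A) = 0.0986/(1+0.0986) ≈ 0.09.

P(A) = 0.09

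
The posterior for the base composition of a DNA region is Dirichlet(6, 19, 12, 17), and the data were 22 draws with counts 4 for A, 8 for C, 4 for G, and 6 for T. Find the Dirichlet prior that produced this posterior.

For a Dirichlet(α) prior with multinomial counts c, the posterior is Dirichlet(α + c) componentwise.
Subtract each count from the matching posterior parameter: 6−4=2, 19−8=11, 12−4=8, 17−6=11.

Dirichlet(2, 11, 8, 11)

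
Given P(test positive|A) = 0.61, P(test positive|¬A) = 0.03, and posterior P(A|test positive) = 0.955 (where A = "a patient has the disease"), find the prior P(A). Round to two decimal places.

P(A) = 0.51

In odds form, posterior odds = prior odds × likelihood ratio, so prior odds = posterior odds ÷ LR.
Posterior odds = 0.955/(1−0.955) = 21.2222. LR = 0.61/0.03 = 20.3333.
Prior odds = 21.2222/20.3333 = 1.0437, so P(A) = 1.0437/(1+1.0437) ≈ 0.51.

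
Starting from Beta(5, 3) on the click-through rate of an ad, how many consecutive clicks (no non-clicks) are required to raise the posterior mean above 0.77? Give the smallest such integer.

After k clicks and 0 non-clicks the posterior is Beta(5+k, 3), with mean (5+k)/(5+3+k).
Set (5+k)/(8+k) > 0.77 and solve: k > (0.77·8 − 5)/(1 − 0.77) = 5.043.
The smallest integer exceeding 5.043 is 6.

k = 6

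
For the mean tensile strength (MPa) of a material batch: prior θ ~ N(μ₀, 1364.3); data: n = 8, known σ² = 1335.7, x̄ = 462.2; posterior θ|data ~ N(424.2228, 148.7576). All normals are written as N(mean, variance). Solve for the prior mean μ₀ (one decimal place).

μ₀ = 113.9

With known observation variance, the Normal–Normal posterior has precision τ_n = τ₀ + n/σ² and mean μ_n = (τ₀μ₀ + (n/σ²)x̄)/τ_n.
Here τ₀ = 1/1364.3 = 0.000733 and τ_data = 8/1335.7 = 0.005989, so τ_n = 0.006722.
Rearranging for μ₀: μ₀ = (μ_n·τ_n − τ_data·x̄)/τ₀ = (424.2228·0.006722 − 0.005989·462.2) / 0.000733 = 0.083510/0.000733 ≈ 113.9.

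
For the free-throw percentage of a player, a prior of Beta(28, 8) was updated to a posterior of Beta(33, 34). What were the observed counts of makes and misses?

5 makes and 26 misses

Beta is conjugate to the binomial likelihood: posterior = Beta(a+s, b+f).
So s = 33 − 28 = 5 and f = 34 − 8 = 26.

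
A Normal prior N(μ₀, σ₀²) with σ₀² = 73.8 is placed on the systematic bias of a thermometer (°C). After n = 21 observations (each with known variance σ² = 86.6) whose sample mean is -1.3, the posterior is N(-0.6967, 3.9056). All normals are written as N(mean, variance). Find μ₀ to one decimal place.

The posterior mean is a precision-weighted average: μ_n = (τ₀μ₀ + τ_data·x̄)/(τ₀+τ_data), with τ₀=1/σ₀² and τ_data=n/σ².
Here τ₀ = 1/73.8 = 0.013550 and τ_data = 21/86.6 = 0.242494, so τ_n = 0.256044.
Rearranging for μ₀: μ₀ = (μ_n·τ_n − τ_data·x̄)/τ₀ = (-0.6967·0.256044 − 0.242494·-1.3) / 0.013550 = 0.136856/0.013550 ≈ 10.1.

μ₀ = 10.1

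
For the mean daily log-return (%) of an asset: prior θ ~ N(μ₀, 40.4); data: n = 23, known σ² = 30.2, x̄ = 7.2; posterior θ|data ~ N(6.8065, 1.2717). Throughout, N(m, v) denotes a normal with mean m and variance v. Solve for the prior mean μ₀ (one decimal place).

μ₀ = -5.3

The posterior mean is a precision-weighted average: μ_n = (τ₀μ₀ + τ_data·x̄)/(τ₀+τ_data), with τ₀=1/σ₀² and τ_data=n/σ².
Here τ₀ = 1/40.4 = 0.024752 and τ_data = 23/30.2 = 0.761589, so τ_n = 0.786341.
Rearranging for μ₀: μ₀ = (μ_n·τ_n − τ_data·x̄)/τ₀ = (6.8065·0.786341 − 0.761589·7.2) / 0.024752 = -0.131211/0.024752 ≈ -5.3.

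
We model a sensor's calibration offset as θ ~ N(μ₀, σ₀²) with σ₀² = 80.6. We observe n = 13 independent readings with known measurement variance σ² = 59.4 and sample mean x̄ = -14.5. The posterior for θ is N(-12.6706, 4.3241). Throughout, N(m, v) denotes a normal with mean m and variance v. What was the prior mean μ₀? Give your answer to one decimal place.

μ₀ = 19.6

With known observation variance, the Normal–Normal posterior has precision τ_n = τ₀ + n/σ² and mean μ_n = (τ₀μ₀ + (n/σ²)x̄)/τ_n.
Here τ₀ = 1/80.6 = 0.012407 and τ_data = 13/59.4 = 0.218855, so τ_n = 0.231262.
Rearranging for μ₀: μ₀ = (μ_n·τ_n − τ_data·x̄)/τ₀ = (-12.6706·0.231262 − 0.218855·-14.5) / 0.012407 = 0.243169/0.012407 ≈ 19.6.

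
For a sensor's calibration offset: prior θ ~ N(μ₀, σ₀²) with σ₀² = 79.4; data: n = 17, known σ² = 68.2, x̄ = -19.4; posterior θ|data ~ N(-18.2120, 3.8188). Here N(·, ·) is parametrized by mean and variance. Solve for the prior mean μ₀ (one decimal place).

μ₀ = 5.3

The posterior mean is a precision-weighted average: μ_n = (τ₀μ₀ + τ_data·x̄)/(τ₀+τ_data), with τ₀=1/σ₀² and τ_data=n/σ².
Here τ₀ = 1/79.4 = 0.012594 and τ_data = 17/68.2 = 0.249267, so τ_n = 0.261861.
Rearranging for μ₀: μ₀ = (μ_n·τ_n − τ_data·x̄)/τ₀ = (-18.2120·0.261861 − 0.249267·-19.4) / 0.012594 = 0.066767/0.012594 ≈ 5.3.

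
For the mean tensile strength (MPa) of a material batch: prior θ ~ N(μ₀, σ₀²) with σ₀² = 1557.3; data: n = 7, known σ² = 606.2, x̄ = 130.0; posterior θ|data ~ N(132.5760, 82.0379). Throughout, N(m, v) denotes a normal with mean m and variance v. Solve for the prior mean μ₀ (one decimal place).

With known observation variance, the Normal–Normal posterior has precision τ_n = τ₀ + n/σ² and mean μ_n = (τ₀μ₀ + (n/σ²)x̄)/τ_n.
Here τ₀ = 1/1557.3 = 0.000642 and τ_data = 7/606.2 = 0.011547, so τ_n = 0.012189.
Rearranging for μ₀: μ₀ = (μ_n·τ_n − τ_data·x̄)/τ₀ = (132.5760·0.012189 − 0.011547·130.0) / 0.000642 = 0.114859/0.000642 ≈ 178.9.

μ₀ = 178.9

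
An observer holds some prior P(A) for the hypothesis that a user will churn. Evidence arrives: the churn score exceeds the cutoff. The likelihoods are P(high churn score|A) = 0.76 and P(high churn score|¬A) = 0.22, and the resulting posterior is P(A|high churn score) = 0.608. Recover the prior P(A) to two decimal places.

P(A) = 0.31

In odds form, posterior odds = prior odds × likelihood ratio, so prior odds = posterior odds ÷ LR.
Posterior odds = 0.608/(1−0.608) = 1.5510. LR = 0.76/0.22 = 3.4545.
Prior odds = 1.5510/3.4545 = 0.4490, so P(A) = 0.4490/(1+0.4490) ≈ 0.31.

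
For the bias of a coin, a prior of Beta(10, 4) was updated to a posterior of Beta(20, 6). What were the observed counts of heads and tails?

A Beta(α, β) prior with s successes and f failures in binomial data gives a Beta(α+s, β+f) posterior.
Match parameters: s=20−10=10, f=6−4=2.

10 heads and 2 tails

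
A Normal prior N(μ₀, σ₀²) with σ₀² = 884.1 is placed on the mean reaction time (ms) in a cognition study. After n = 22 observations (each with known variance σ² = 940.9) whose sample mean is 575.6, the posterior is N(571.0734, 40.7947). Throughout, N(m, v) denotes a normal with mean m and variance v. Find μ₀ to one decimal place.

μ₀ = 477.5

With known observation variance, the Normal–Normal posterior has precision τ_n = τ₀ + n/σ² and mean μ_n = (τ₀μ₀ + (n/σ²)x̄)/τ_n.
Here τ₀ = 1/884.1 = 0.001131 and τ_data = 22/940.9 = 0.023382, so τ_n = 0.024513.
Rearranging for μ₀: μ₀ = (μ_n·τ_n − τ_data·x̄)/τ₀ = (571.0734·0.024513 − 0.023382·575.6) / 0.001131 = 0.540043/0.001131 ≈ 477.5.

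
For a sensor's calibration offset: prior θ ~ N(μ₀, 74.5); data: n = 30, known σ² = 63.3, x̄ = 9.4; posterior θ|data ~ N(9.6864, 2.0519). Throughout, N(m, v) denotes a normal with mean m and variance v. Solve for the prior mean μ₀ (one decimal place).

μ₀ = 19.8

The posterior mean is a precision-weighted average: μ_n = (τ₀μ₀ + τ_data·x̄)/(τ₀+τ_data), with τ₀=1/σ₀² and τ_data=n/σ².
Here τ₀ = 1/74.5 = 0.013423 and τ_data = 30/63.3 = 0.473934, so τ_n = 0.487357.
Rearranging for μ₀: μ₀ = (μ_n·τ_n − τ_data·x̄)/τ₀ = (9.6864·0.487357 − 0.473934·9.4) / 0.013423 = 0.265755/0.013423 ≈ 19.8.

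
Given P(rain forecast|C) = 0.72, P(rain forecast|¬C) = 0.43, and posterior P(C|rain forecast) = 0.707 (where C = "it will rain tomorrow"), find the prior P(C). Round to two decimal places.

Bayes' rule in odds form gives O(C|E) = O(C)·[P(E|C)/P(E|¬C)], hence O(C) = O(C|E)/LR.
Posterior odds = 0.707/(1−0.707) = 2.4130. LR = 0.72/0.43 = 1.6744.
Prior odds = 2.4130/1.6744 = 1.4411, so P(C) = 1.4411/(1+1.4411) ≈ 0.59.

P(C) = 0.59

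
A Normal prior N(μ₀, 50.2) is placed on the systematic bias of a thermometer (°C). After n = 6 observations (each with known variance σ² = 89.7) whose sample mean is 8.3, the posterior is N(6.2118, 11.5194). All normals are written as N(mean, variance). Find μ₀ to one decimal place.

μ₀ = -0.8

With known observation variance, the Normal–Normal posterior has precision τ_n = τ₀ + n/σ² and mean μ_n = (τ₀μ₀ + (n/σ²)x̄)/τ_n.
Here τ₀ = 1/50.2 = 0.019920 and τ_data = 6/89.7 = 0.066890, so τ_n = 0.086810.
Rearranging for μ₀: μ₀ = (μ_n·τ_n − τ_data·x̄)/τ₀ = (6.2118·0.086810 − 0.066890·8.3) / 0.019920 = -0.015941/0.019920 ≈ -0.8.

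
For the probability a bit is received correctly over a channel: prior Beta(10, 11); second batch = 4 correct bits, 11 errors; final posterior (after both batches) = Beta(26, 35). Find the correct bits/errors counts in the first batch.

12 correct bits and 13 errors

Sequential conjugate updates are equivalent to a single update on the pooled data, so total successes = posterior α − prior α and total failures = posterior β − prior β.
Total across both batches: 26−10=16 correct bits, 35−11=24 errors.
Subtract the second batch: 16−4=12 correct bits and 24−11=13 errors.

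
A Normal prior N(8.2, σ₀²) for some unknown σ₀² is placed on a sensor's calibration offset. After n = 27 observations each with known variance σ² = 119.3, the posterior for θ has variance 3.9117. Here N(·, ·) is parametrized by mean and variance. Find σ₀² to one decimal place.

σ₀² = 34.1

For the Normal–Normal model with known σ², precisions add: τ_n = τ₀ + n/σ².
So 1/σ₀² = 1/3.9117 − 27/119.3 = 0.255643 − 0.226320 = 0.029323.
Hence σ₀² = 1/0.029323 ≈ 34.1.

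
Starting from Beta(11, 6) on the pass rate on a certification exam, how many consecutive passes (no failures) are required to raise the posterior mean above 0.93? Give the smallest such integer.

After k passes and 0 failures the posterior is Beta(11+k, 6), with mean (11+k)/(11+6+k).
Set (11+k)/(17+k) > 0.93 and solve: k > (0.93·17 − 11)/(1 − 0.93) = 68.714.
The smallest integer exceeding 68.714 is 69, and checking k=69: (80)/(86) = 0.9302 > 0.93.

k = 69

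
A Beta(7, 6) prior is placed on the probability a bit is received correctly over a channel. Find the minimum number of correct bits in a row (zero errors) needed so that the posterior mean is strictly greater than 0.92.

After k correct bits and 0 errors the posterior is Beta(7+k, 6), with mean (7+k)/(7+6+k).
Set (7+k)/(13+k) > 0.92 and solve: k > (0.92·13 − 7)/(1 − 0.92) = 62.000.
The smallest integer exceeding 62.000 is 63.

k = 63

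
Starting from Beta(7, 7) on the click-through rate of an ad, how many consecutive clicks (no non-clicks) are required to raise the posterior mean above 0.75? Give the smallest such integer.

k = 15

After k clicks and 0 non-clicks the posterior is Beta(7+k, 7), with mean (7+k)/(7+7+k).
Set (7+k)/(14+k) > 0.75 and solve: k > (0.75·14 − 7)/(1 − 0.75) = 14.000.
The smallest integer exceeding 14.000 is 15.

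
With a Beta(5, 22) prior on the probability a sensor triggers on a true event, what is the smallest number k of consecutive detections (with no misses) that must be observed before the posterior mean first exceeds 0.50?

After k detections and 0 misses the posterior is Beta(5+k, 22), with mean (5+k)/(5+22+k).
Set (5+k)/(27+k) > 0.50 and solve: k > (0.50·27 − 5)/(1 − 0.50) = 17.000.
The smallest integer exceeding 17.000 is 18, and checking k=18: (23)/(45) = 0.5111 > 0.50.

k = 18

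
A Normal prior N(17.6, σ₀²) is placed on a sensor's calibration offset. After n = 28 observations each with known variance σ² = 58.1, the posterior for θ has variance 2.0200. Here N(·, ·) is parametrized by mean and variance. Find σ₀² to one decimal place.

σ₀² = 76.2

For the Normal–Normal model with known σ², precisions add: τ_n = τ₀ + n/σ².
So 1/σ₀² = 1/2.0200 − 28/58.1 = 0.495050 − 0.481928 = 0.013122.
Hence σ₀² = 1/0.013122 ≈ 76.2.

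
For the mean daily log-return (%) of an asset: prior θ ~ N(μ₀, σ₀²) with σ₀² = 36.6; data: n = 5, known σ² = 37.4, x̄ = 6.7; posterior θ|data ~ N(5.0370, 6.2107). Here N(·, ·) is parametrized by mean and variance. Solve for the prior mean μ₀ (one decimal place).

μ₀ = -3.1

With known observation variance, the Normal–Normal posterior has precision τ_n = τ₀ + n/σ² and mean μ_n = (τ₀μ₀ + (n/σ²)x̄)/τ_n.
Here τ₀ = 1/36.6 = 0.027322 and τ_data = 5/37.4 = 0.133690, so τ_n = 0.161012.
Rearranging for μ₀: μ₀ = (μ_n·τ_n − τ_data·x̄)/τ₀ = (5.0370·0.161012 − 0.133690·6.7) / 0.027322 = -0.084706/0.027322 ≈ -3.1.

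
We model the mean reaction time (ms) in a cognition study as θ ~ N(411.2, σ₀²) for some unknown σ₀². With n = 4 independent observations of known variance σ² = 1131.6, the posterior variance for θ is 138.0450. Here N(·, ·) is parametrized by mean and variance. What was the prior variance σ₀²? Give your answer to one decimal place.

For the Normal–Normal model with known σ², precisions add: τ_n = τ₀ + n/σ².
So 1/σ₀² = 1/138.0450 − 4/1131.6 = 0.007244 − 0.003535 = 0.003709.
Hence σ₀² = 1/0.003709 ≈ 269.6.

σ₀² = 269.6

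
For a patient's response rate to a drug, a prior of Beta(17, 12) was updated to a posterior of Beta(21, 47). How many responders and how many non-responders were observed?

4 responders and 35 non-responders

Beta is conjugate to the binomial likelihood: posterior = Beta(a+s, b+f).
So s = 21 − 17 = 4 and f = 47 − 12 = 35.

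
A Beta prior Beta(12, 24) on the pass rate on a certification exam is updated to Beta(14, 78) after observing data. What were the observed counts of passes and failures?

2 passes and 54 failures

A Beta(α, β) prior with s successes and f failures in binomial data gives a Beta(α+s, β+f) posterior.
Match parameters: s=14−12=2, f=78−24=54.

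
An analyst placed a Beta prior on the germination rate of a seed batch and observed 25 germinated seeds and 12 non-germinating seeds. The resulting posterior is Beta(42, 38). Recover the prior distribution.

Beta(17, 26)

Under Beta–binomial conjugacy the posterior parameters are (α+s, β+f).
Subtract the data counts: 42−25=17, 38−12=26.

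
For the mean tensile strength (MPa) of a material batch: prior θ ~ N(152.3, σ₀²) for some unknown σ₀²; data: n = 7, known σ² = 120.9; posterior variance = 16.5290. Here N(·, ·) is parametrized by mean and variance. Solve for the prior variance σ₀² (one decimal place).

For the Normal–Normal model with known σ², precisions add: τ_n = τ₀ + n/σ².
So 1/σ₀² = 1/16.5290 − 7/120.9 = 0.060500 − 0.057899 = 0.002601.
Hence σ₀² = 1/0.002601 ≈ 384.5.

σ₀² = 384.5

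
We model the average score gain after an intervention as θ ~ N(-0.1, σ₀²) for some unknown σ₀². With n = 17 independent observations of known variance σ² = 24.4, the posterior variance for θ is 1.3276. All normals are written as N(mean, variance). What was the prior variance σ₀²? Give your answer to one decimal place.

σ₀² = 17.7

For the Normal–Normal model with known σ², precisions add: τ_n = τ₀ + n/σ².
So 1/σ₀² = 1/1.3276 − 17/24.4 = 0.753239 − 0.696721 = 0.056518.
Hence σ₀² = 1/0.056518 ≈ 17.7.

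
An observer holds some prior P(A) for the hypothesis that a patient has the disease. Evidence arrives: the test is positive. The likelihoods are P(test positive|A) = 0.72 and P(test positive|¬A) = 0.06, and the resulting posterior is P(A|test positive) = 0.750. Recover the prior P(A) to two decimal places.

In odds form, posterior odds = prior odds × likelihood ratio, so prior odds = posterior odds ÷ LR.
Posterior odds = 0.750/(1−0.750) = 3.0000. LR = 0.72/0.06 = 12.0000.
Prior odds = 3.0000/12.0000 = 0.2500, so P(A) = 0.2500/(1+0.2500) ≈ 0.20.

P(A) = 0.20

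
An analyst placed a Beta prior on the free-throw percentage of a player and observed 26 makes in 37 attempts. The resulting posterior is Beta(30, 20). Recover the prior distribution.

Beta(4, 9)

A Beta(a, b) prior with s successes and f failures in binomial data gives a Beta(a+s, b+f) posterior.
So a = 30 − 26 = 4 and b = 20 − 11 = 9.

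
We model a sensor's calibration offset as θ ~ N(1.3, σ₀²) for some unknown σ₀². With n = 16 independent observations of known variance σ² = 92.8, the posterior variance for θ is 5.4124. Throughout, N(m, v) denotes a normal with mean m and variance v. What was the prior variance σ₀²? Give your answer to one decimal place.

σ₀² = 81.0

Posterior precision equals prior precision plus data precision: 1/σ_n² = 1/σ₀² + n/σ².
So 1/σ₀² = 1/5.4124 − 16/92.8 = 0.184761 − 0.172414 = 0.012347.
Hence σ₀² = 1/0.012347 ≈ 81.0.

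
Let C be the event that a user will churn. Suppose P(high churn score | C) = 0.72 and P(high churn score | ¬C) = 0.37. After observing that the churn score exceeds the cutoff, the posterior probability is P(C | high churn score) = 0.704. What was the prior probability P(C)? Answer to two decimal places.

P(C) = 0.55

Bayes' rule in odds form gives O(C|E) = O(C)·[P(E|C)/P(E|¬C)], hence O(C) = O(C|E)/LR.
Posterior odds = 0.704/(1−0.704) = 2.3784. LR = 0.72/0.37 = 1.9459.
Prior odds = 2.3784/1.9459 = 1.2223, so P(C) = 1.2223/(1+1.2223) ≈ 0.55.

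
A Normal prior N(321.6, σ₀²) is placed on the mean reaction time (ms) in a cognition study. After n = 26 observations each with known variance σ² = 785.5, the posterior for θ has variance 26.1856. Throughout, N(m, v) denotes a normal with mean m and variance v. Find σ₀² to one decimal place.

σ₀² = 196.5

For the Normal–Normal model with known σ², precisions add: τ_n = τ₀ + n/σ².
So 1/σ₀² = 1/26.1856 − 26/785.5 = 0.038189 − 0.033100 = 0.005089.
Hence σ₀² = 1/0.005089 ≈ 196.5.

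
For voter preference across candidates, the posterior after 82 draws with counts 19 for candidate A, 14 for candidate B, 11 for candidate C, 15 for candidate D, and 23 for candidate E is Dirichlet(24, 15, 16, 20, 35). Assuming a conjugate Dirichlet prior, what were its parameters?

Dirichlet(5, 1, 5, 5, 12)

For a Dirichlet(α) prior with multinomial counts c, the posterior is Dirichlet(α + c) componentwise.
Subtract each count from the matching posterior parameter: 24−19=5, 15−14=1, 16−11=5, 20−15=5, 35−23=12.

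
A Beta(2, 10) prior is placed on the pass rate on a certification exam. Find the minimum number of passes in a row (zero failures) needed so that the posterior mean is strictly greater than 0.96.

k = 239

After k passes and 0 failures the posterior is Beta(2+k, 10), with mean (2+k)/(2+10+k).
Set (2+k)/(12+k) > 0.96 and solve: k > (0.96·12 − 2)/(1 − 0.96) = 238.000.
The smallest integer exceeding 238.000 is 239, and checking k=239: (241)/(251) = 0.9602 > 0.96.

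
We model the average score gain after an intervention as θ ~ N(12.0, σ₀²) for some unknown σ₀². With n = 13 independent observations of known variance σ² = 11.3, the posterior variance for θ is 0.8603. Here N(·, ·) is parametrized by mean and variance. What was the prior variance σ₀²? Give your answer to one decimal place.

σ₀² = 83.7

For the Normal–Normal model with known σ², precisions add: τ_n = τ₀ + n/σ².
So 1/σ₀² = 1/0.8603 − 13/11.3 = 1.162385 − 1.150442 = 0.011943.
Hence σ₀² = 1/0.011943 ≈ 83.7.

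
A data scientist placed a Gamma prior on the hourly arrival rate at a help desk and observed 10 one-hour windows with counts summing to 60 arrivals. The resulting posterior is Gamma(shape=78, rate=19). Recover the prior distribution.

Gamma(shape=18, rate=9)

Gamma–Poisson conjugacy: posterior shape = α + Σxᵢ, posterior rate = β + n.
So α = 78 − 60 = 18 and β = 19 − 10 = 9.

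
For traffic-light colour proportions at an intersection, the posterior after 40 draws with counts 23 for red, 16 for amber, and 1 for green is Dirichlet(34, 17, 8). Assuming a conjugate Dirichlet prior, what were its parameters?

For a Dirichlet(α) prior with multinomial counts c, the posterior is Dirichlet(α + c) componentwise.
Subtract each count from the matching posterior parameter: 34−23=11, 17−16=1, 8−1=7.

Dirichlet(11, 1, 7)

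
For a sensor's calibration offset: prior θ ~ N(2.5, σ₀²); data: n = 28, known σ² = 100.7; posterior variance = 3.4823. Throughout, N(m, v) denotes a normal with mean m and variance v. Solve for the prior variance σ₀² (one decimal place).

σ₀² = 109.7

For the Normal–Normal model with known σ², precisions add: τ_n = τ₀ + n/σ².
So 1/σ₀² = 1/3.4823 − 28/100.7 = 0.287167 − 0.278054 = 0.009113.
Hence σ₀² = 1/0.009113 ≈ 109.7.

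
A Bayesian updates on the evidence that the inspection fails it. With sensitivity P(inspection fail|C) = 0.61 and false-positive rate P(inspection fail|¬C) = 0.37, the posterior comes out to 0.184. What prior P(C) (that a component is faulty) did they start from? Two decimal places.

P(C) = 0.12

In odds form, posterior odds = prior odds × likelihood ratio, so prior odds = posterior odds ÷ LR.
Posterior odds = 0.184/(1−0.184) = 0.2255. LR = 0.61/0.37 = 1.6486.
Prior odds = 0.2255/1.6486 = 0.1368, so P(C) = 0.1368/(1+0.1368) ≈ 0.12.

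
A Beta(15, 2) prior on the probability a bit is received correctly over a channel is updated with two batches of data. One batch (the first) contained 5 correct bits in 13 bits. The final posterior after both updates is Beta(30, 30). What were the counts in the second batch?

Because Beta–binomial updating is additive in the counts, the combined data contributed (α_post−α_prior, β_post−β_prior) successes and failures.
Total across both batches: 30−15=15 correct bits, 30−2=28 errors.
Subtract the first batch: 15−5=10 correct bits and 28−8=20 errors.

10 correct bits and 20 errors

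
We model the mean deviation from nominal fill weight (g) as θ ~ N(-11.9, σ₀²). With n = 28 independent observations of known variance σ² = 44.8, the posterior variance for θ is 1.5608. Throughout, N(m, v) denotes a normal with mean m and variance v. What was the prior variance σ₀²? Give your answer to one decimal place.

Posterior precision equals prior precision plus data precision: 1/σ_n² = 1/σ₀² + n/σ².
So 1/σ₀² = 1/1.5608 − 28/44.8 = 0.640697 − 0.625000 = 0.015697.
Hence σ₀² = 1/0.015697 ≈ 63.7.

σ₀² = 63.7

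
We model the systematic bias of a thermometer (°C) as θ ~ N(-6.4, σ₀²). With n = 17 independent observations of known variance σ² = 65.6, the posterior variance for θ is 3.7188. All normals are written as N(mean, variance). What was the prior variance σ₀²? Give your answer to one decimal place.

σ₀² = 102.5

For the Normal–Normal model with known σ², precisions add: τ_n = τ₀ + n/σ².
So 1/σ₀² = 1/3.7188 − 17/65.6 = 0.268904 − 0.259146 = 0.009758.
Hence σ₀² = 1/0.009758 ≈ 102.5.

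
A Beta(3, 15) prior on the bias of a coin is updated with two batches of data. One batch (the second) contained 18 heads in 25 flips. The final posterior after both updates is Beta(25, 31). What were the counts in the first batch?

4 heads and 9 tails

Sequential conjugate updates are equivalent to a single update on the pooled data, so total successes = posterior α − prior α and total failures = posterior β − prior β.
Total across both batches: 25−3=22 heads, 31−15=16 tails.
Subtract the second batch: 22−18=4 heads and 16−7=9 tails.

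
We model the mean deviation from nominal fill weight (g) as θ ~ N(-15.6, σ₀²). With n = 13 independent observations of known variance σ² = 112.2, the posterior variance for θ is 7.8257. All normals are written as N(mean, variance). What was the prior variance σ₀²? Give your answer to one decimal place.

For the Normal–Normal model with known σ², precisions add: τ_n = τ₀ + n/σ².
So 1/σ₀² = 1/7.8257 − 13/112.2 = 0.127784 − 0.115865 = 0.011919.
Hence σ₀² = 1/0.011919 ≈ 83.9.

σ₀² = 83.9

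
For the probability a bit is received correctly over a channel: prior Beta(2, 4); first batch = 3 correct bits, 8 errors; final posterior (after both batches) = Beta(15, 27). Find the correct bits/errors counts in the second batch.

10 correct bits and 15 errors

Because Beta–binomial updating is additive in the counts, the combined data contributed (α_post−α_prior, β_post−β_prior) successes and failures.
Total across both batches: 15−2=13 correct bits, 27−4=23 errors.
Subtract the first batch: 13−3=10 correct bits and 23−8=15 errors.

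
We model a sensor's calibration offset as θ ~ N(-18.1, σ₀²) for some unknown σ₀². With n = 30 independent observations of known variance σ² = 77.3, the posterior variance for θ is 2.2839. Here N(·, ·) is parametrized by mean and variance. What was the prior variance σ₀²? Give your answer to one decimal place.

Posterior precision equals prior precision plus data precision: 1/σ_n² = 1/σ₀² + n/σ².
So 1/σ₀² = 1/2.2839 − 30/77.3 = 0.437848 − 0.388098 = 0.049750.
Hence σ₀² = 1/0.049750 ≈ 20.1.

σ₀² = 20.1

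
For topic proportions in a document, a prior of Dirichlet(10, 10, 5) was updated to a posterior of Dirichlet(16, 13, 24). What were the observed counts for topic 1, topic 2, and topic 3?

counts (6, 3, 19)

For a Dirichlet(α) prior with multinomial counts c, the posterior is Dirichlet(α + c) componentwise.
Counts are posterior − prior componentwise: 16−10=6, 13−10=3, 24−5=19.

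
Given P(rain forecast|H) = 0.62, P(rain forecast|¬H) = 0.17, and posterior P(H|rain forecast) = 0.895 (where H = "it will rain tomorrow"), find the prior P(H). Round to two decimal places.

Bayes' rule in odds form gives O(H|E) = O(H)·[P(E|H)/P(E|¬H)], hence O(H) = O(H|E)/LR.
Posterior odds = 0.895/(1−0.895) = 8.5238. LR = 0.62/0.17 = 3.6471.
Prior odds = 8.5238/3.6471 = 2.3371, so P(H) = 2.3371/(1+2.3371) ≈ 0.70.

P(H) = 0.70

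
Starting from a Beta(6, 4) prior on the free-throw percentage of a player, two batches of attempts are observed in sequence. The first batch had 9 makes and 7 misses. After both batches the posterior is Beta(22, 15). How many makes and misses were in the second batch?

7 makes and 4 misses

Sequential conjugate updates are equivalent to a single update on the pooled data, so total successes = posterior α − prior α and total failures = posterior β − prior β.
Total across both batches: 22−6=16 makes, 15−4=11 misses.
Subtract the first batch: 16−9=7 makes and 11−7=4 misses.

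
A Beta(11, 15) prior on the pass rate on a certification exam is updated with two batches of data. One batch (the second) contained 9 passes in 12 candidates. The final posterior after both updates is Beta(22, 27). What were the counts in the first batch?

2 passes and 9 failures

Sequential conjugate updates are equivalent to a single update on the pooled data, so total successes = posterior α − prior α and total failures = posterior β − prior β.
Total across both batches: 22−11=11 passes, 27−15=12 failures.
Subtract the second batch: 11−9=2 passes and 12−3=9 failures.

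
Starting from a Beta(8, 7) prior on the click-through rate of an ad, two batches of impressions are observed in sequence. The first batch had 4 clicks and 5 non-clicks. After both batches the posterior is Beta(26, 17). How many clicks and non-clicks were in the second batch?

14 clicks and 5 non-clicks

Sequential conjugate updates are equivalent to a single update on the pooled data, so total successes = posterior α − prior α and total failures = posterior β − prior β.
Total across both batches: 26−8=18 clicks, 17−7=10 non-clicks.
Subtract the first batch: 18−4=14 clicks and 10−5=5 non-clicks.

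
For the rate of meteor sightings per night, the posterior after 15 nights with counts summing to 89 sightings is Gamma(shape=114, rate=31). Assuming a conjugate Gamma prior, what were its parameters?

Gamma(shape=25, rate=16)

A Gamma(α, β) prior (rate parametrization) on a Poisson rate with n observations summing to S gives posterior Gamma(α+S, β+n).
So α = 114 − 89 = 25 and β = 31 − 15 = 16.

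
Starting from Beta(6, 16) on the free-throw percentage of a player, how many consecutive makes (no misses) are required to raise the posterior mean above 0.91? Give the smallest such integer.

After k makes and 0 misses the posterior is Beta(6+k, 16), with mean (6+k)/(6+16+k).
Set (6+k)/(22+k) > 0.91 and solve: k > (0.91·22 − 6)/(1 − 0.91) = 155.778.
The smallest integer exceeding 155.778 is 156, and checking k=156: (162)/(178) = 0.9101 > 0.91.

k = 156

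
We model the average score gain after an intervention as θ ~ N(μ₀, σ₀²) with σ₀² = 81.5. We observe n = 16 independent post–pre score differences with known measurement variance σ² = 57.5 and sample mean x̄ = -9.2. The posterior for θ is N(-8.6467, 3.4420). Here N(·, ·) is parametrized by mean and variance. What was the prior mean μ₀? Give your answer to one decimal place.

With known observation variance, the Normal–Normal posterior has precision τ_n = τ₀ + n/σ² and mean μ_n = (τ₀μ₀ + (n/σ²)x̄)/τ_n.
Here τ₀ = 1/81.5 = 0.012270 and τ_data = 16/57.5 = 0.278261, so τ_n = 0.290531.
Rearranging for μ₀: μ₀ = (μ_n·τ_n − τ_data·x̄)/τ₀ = (-8.6467·0.290531 − 0.278261·-9.2) / 0.012270 = 0.047867/0.012270 ≈ 3.9.

μ₀ = 3.9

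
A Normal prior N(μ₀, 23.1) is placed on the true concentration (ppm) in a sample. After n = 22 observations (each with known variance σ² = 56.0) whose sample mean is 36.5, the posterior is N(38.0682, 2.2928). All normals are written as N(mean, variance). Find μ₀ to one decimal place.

With known observation variance, the Normal–Normal posterior has precision τ_n = τ₀ + n/σ² and mean μ_n = (τ₀μ₀ + (n/σ²)x̄)/τ_n.
Here τ₀ = 1/23.1 = 0.043290 and τ_data = 22/56.0 = 0.392857, so τ_n = 0.436147.
Rearranging for μ₀: μ₀ = (μ_n·τ_n − τ_data·x̄)/τ₀ = (38.0682·0.436147 − 0.392857·36.5) / 0.043290 = 2.264051/0.043290 ≈ 52.3.

μ₀ = 52.3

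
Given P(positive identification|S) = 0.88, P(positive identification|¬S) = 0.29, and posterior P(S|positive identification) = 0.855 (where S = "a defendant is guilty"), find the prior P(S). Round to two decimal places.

P(S) = 0.66

Bayes' rule in odds form gives O(S|E) = O(S)·[P(E|S)/P(E|¬S)], hence O(S) = O(S|E)/LR.
Posterior odds = 0.855/(1−0.855) = 5.8966. LR = 0.88/0.29 = 3.0345.
Prior odds = 5.8966/3.0345 = 1.9432, so P(S) = 1.9432/(1+1.9432) ≈ 0.66.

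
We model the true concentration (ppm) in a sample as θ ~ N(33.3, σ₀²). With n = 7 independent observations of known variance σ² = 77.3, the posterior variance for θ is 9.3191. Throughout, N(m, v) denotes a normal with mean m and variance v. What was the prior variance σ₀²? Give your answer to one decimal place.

Posterior precision equals prior precision plus data precision: 1/σ_n² = 1/σ₀² + n/σ².
So 1/σ₀² = 1/9.3191 − 7/77.3 = 0.107306 − 0.090556 = 0.016750.
Hence σ₀² = 1/0.016750 ≈ 59.7.

σ₀² = 59.7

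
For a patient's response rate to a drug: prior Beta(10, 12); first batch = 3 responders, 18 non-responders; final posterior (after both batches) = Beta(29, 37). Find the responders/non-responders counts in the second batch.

Sequential conjugate updates are equivalent to a single update on the pooled data, so total successes = posterior α − prior α and total failures = posterior β − prior β.
Total across both batches: 29−10=19 responders, 37−12=25 non-responders.
Subtract the first batch: 19−3=16 responders and 25−18=7 non-responders.

16 responders and 7 non-responders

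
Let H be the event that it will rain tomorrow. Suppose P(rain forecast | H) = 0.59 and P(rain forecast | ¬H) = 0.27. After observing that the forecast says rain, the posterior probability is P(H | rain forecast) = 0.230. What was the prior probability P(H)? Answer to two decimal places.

In odds form, posterior odds = prior odds × likelihood ratio, so prior odds = posterior odds ÷ LR.
Posterior odds = 0.230/(1−0.230) = 0.2987. LR = 0.59/0.27 = 2.1852.
Prior odds = 0.2987/2.1852 = 0.1367, so P(H) = 0.1367/(1+0.1367) ≈ 0.12.

P(H) = 0.12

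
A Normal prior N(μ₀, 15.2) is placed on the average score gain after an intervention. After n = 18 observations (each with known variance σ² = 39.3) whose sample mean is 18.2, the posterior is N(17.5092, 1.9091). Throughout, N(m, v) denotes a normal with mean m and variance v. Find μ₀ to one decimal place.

μ₀ = 12.7

With known observation variance, the Normal–Normal posterior has precision τ_n = τ₀ + n/σ² and mean μ_n = (τ₀μ₀ + (n/σ²)x̄)/τ_n.
Here τ₀ = 1/15.2 = 0.065789 and τ_data = 18/39.3 = 0.458015, so τ_n = 0.523804.
Rearranging for μ₀: μ₀ = (μ_n·τ_n − τ_data·x̄)/τ₀ = (17.5092·0.523804 − 0.458015·18.2) / 0.065789 = 0.835516/0.065789 ≈ 12.7.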